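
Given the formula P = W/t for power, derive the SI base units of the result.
Units of each symbol in P = W/t:
  W (work): kg·m²/s²
  t (time): s  → in the denominator, contributes 1/s

Multiplying the contributions: [kg·m²/s²] · [1/s]
Adding exponents of each base unit: kg: 1, m: 2, s: -3
SI base units of power: kg·m²/s³

Answer: kg·m²/s³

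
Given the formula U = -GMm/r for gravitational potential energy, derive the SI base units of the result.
Units of each symbol in U = -GMm/r:
  G (gravitational constant): m³/(kg·s²)
  M (mass): kg
  m (mass): kg
  r (distance): m  → in the denominator, contributes 1/m
  The minus sign does not affect the units.

Multiplying the contributions: [m³/(kg·s²)] · [kg] · [kg] · [1/m]
Adding exponents of each base unit: kg: 1, m: 2, s: -2
SI base units of gravitational potential energy: kg·m²/s²

Answer: kg·m²/s²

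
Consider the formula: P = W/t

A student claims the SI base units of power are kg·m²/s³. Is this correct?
Units of each symbol in P = W/t:
  W (work): kg·m²/s²
  t (time): s  → in the denominator, contributes 1/s

Multiplying the contributions: [kg·m²/s²] · [1/s]
Adding exponents of each base unit: kg: 1, m: 2, s: -3
SI base units of power: kg·m²/s³

The claimed units kg·m²/s³ match the derived units, so the claim is correct.

Answer: Yes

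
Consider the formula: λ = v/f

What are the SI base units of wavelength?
Units of each symbol in λ = v/f:
  v (wave speed): m/s
  f (frequency): 1/s  → in the denominator, contributes s

Multiplying the contributions: [m/s] · [s]
Adding exponents of each base unit: m: 1
SI base units of wavelength: m

Answer: m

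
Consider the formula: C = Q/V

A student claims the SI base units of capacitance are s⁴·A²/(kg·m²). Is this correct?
Units of each symbol in C = Q/V:
  Q (charge, in coulombs): s·A
  V (voltage, in volts): kg·m²/(s³·A)  → in the denominator, contributes s³·A/(kg·m²)

Multiplying the contributions: [s·A] · [s³·A/(kg·m²)]
Adding exponents of each base unit: kg: -1, m: -2, s: 4, A: 2
SI base units of capacitance: s⁴·A²/(kg·m²)

The claimed units s⁴·A²/(kg·m²) match the derived units, so the claim is correct.

Answer: Yes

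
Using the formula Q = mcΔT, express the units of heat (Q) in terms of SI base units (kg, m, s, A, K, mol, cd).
Units of each symbol in Q = mcΔT:
  m (mass): kg
  c (specific heat capacity, in J/(kg·K)): m²/(s²·K)
  ΔT (temperature change): K

Multiplying the contributions: [kg] · [m²/(s²·K)] · [K]
Adding exponents of each base unit: kg: 1, m: 2, s: -2
SI base units of heat: kg·m²/s²

Answer: kg·m²/s²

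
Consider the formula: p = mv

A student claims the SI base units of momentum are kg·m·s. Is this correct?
Units of each symbol in p = mv:
  m (mass): kg
  v (velocity): m/s

Multiplying the contributions: [kg] · [m/s]
Adding exponents of each base unit: kg: 1, m: 1, s: -1
SI base units of momentum: kg·m/s

The claimed units kg·m·s (exponents kg: 1, m: 1, s: 1) do not match the derived units kg·m/s (exponents kg: 1, m: 1, s: -1), so the claim is incorrect.

Answer: No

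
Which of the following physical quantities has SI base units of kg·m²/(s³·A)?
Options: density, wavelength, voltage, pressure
Checking the SI base units of each option:
  density (ρ = m/V): kg/m³  ✗
  wavelength (λ = v/f): m  ✗
  voltage (V = IR): kg·m²/(s³·A)  ✓ matches
  pressure (P = F/A): kg/(m·s²)  ✗

Only voltage has units kg·m²/(s³·A).

Answer: voltage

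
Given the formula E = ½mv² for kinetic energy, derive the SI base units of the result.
Units of each symbol in E = ½mv²:
  m (mass): kg
  v (speed): m/s  → to the power 2, contributes m²/s²
  The factor ½ is dimensionless.

Multiplying the contributions: [kg] · [m²/s²]
Adding exponents of each base unit: kg: 1, m: 2, s: -2
SI base units of kinetic energy: kg·m²/s²

Answer: kg·m²/s²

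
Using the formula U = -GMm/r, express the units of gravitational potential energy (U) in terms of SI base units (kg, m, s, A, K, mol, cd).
Units of each symbol in U = -GMm/r:
  G (gravitational constant): m³/(kg·s²)
  M (mass): kg
  m (mass): kg
  r (distance): m  → in the denominator, contributes 1/m
  The minus sign does not affect the units.

Multiplying the contributions: [m³/(kg·s²)] · [kg] · [kg] · [1/m]
Adding exponents of each base unit: kg: 1, m: 2, s: -2
SI base units of gravitational potential energy: kg·m²/s²

Answer: kg·m²/s²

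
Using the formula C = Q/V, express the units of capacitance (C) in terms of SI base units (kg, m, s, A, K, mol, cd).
Units of each symbol in C = Q/V:
  Q (charge, in coulombs): s·A
  V (voltage, in volts): kg·m²/(s³·A)  → in the denominator, contributes s³·A/(kg·m²)

Multiplying the contributions: [s·A] · [s³·A/(kg·m²)]
Adding exponents of each base unit: kg: -1, m: -2, s: 4, A: 2
SI base units of capacitance: s⁴·A²/(kg·m²)

Answer: s⁴·A²/(kg·m²)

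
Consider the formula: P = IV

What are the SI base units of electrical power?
Units of each symbol in P = IV:
  I (current): A
  V (voltage, in volts): kg·m²/(s³·A)

Multiplying the contributions: [A] · [kg·m²/(s³·A)]
Adding exponents of each base unit: kg: 1, m: 2, s: -3
SI base units of electrical power: kg·m²/s³

Answer: kg·m²/s³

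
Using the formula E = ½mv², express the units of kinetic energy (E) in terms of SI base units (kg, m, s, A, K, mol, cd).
Units of each symbol in E = ½mv²:
  m (mass): kg
  v (speed): m/s  → to the power 2, contributes m²/s²
  The factor ½ is dimensionless.

Multiplying the contributions: [kg] · [m²/s²]
Adding exponents of each base unit: kg: 1, m: 2, s: -2
SI base units of kinetic energy: kg·m²/s²

Answer: kg·m²/s²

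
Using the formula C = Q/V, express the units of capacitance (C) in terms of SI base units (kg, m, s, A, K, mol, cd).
Units of each symbol in C = Q/V:
  Q (charge, in coulombs): s·A
  V (voltage, in volts): kg·m²/(s³·A)  → in the denominator, contributes s³·A/(kg·m²)

Multiplying the contributions: [s·A] · [s³·A/(kg·m²)]
Adding exponents of each base unit: kg: -1, m: -2, s: 4, A: 2
SI base units of capacitance: s⁴·A²/(kg·m²)

Answer: s⁴·A²/(kg·m²)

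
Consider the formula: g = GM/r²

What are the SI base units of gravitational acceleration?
Units of each symbol in g = GM/r²:
  G (gravitational constant): m³/(kg·s²)
  M (mass): kg
  r (distance): m  → to the power 2 in the denominator, contributes 1/m²

Multiplying the contributions: [m³/(kg·s²)] · [kg] · [1/m²]
Adding exponents of each base unit: m: 1, s: -2
SI base units of gravitational acceleration: m/s²

Answer: m/s²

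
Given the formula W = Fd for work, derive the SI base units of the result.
Units of each symbol in W = Fd:
  F (force): kg·m/s²
  d (displacement): m

Multiplying the contributions: [kg·m/s²] · [m]
Adding exponents of each base unit: kg: 1, m: 2, s: -2
SI base units of work: kg·m²/s²

Answer: kg·m²/s²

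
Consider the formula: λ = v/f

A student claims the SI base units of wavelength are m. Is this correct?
Units of each symbol in λ = v/f:
  v (wave speed): m/s
  f (frequency): 1/s  → in the denominator, contributes s

Multiplying the contributions: [m/s] · [s]
Adding exponents of each base unit: m: 1
SI base units of wavelength: m

The claimed units m match the derived units, so the claim is correct.

Answer: Yes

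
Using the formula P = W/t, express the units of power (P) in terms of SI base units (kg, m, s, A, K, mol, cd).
Units of each symbol in P = W/t:
  W (work): kg·m²/s²
  t (time): s  → in the denominator, contributes 1/s

Multiplying the contributions: [kg·m²/s²] · [1/s]
Adding exponents of each base unit: kg: 1, m: 2, s: -3
SI base units of power: kg·m²/s³

Answer: kg·m²/s³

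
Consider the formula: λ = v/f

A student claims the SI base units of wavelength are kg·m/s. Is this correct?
Units of each symbol in λ = v/f:
  v (wave speed): m/s
  f (frequency): 1/s  → in the denominator, contributes s

Multiplying the contributions: [m/s] · [s]
Adding exponents of each base unit: m: 1
SI base units of wavelength: m

The claimed units kg·m/s (exponents kg: 1, m: 1, s: -1) do not match the derived units m (exponents m: 1), so the claim is incorrect.

Answer: No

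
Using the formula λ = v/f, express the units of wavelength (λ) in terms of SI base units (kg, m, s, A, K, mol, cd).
Units of each symbol in λ = v/f:
  v (wave speed): m/s
  f (frequency): 1/s  → in the denominator, contributes s

Multiplying the contributions: [m/s] · [s]
Adding exponents of each base unit: m: 1
SI base units of wavelength: m

Answer: m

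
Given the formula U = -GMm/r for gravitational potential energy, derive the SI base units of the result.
Units of each symbol in U = -GMm/r:
  G (gravitational constant): m³/(kg·s²)
  M (mass): kg
  m (mass): kg
  r (distance): m  → in the denominator, contributes 1/m
  The minus sign does not affect the units.

Multiplying the contributions: [m³/(kg·s²)] · [kg] · [kg] · [1/m]
Adding exponents of each base unit: kg: 1, m: 2, s: -2
SI base units of gravitational potential energy: kg·m²/s²

Answer: kg·m²/s²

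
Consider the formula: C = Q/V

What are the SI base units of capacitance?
Units of each symbol in C = Q/V:
  Q (charge, in coulombs): s·A
  V (voltage, in volts): kg·m²/(s³·A)  → in the denominator, contributes s³·A/(kg·m²)

Multiplying the contributions: [s·A] · [s³·A/(kg·m²)]
Adding exponents of each base unit: kg: -1, m: -2, s: 4, A: 2
SI base units of capacitance: s⁴·A²/(kg·m²)

Answer: s⁴·A²/(kg·m²)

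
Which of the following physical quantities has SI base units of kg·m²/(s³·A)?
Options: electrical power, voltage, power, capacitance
Checking the SI base units of each option:
  electrical power (P = IV): kg·m²/s³  ✗
  voltage (V = IR): kg·m²/(s³·A)  ✓ matches
  power (P = W/t): kg·m²/s³  ✗
  capacitance (C = Q/V): s⁴·A²/(kg·m²)  ✗

Only voltage has units kg·m²/(s³·A).

Answer: voltage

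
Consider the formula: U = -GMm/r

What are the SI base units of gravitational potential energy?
Units of each symbol in U = -GMm/r:
  G (gravitational constant): m³/(kg·s²)
  M (mass): kg
  m (mass): kg
  r (distance): m  → in the denominator, contributes 1/m
  The minus sign does not affect the units.

Multiplying the contributions: [m³/(kg·s²)] · [kg] · [kg] · [1/m]
Adding exponents of each base unit: kg: 1, m: 2, s: -2
SI base units of gravitational potential energy: kg·m²/s²

Answer: kg·m²/s²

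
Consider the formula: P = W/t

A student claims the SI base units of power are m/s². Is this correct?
Units of each symbol in P = W/t:
  W (work): kg·m²/s²
  t (time): s  → in the denominator, contributes 1/s

Multiplying the contributions: [kg·m²/s²] · [1/s]
Adding exponents of each base unit: kg: 1, m: 2, s: -3
SI base units of power: kg·m²/s³

The claimed units m/s² (exponents m: 1, s: -2) do not match the derived units kg·m²/s³ (exponents kg: 1, m: 2, s: -3), so the claim is incorrect.

Answer: No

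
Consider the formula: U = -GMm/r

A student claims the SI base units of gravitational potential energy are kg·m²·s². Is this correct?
Units of each symbol in U = -GMm/r:
  G (gravitational constant): m³/(kg·s²)
  M (mass): kg
  m (mass): kg
  r (distance): m  → in the denominator, contributes 1/m
  The minus sign does not affect the units.

Multiplying the contributions: [m³/(kg·s²)] · [kg] · [kg] · [1/m]
Adding exponents of each base unit: kg: 1, m: 2, s: -2
SI base units of gravitational potential energy: kg·m²/s²

The claimed units kg·m²·s² (exponents kg: 1, m: 2, s: 2) do not match the derived units kg·m²/s² (exponents kg: 1, m: 2, s: -2), so the claim is incorrect.

Answer: No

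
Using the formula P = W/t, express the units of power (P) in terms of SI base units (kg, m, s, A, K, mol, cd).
Units of each symbol in P = W/t:
  W (work): kg·m²/s²
  t (time): s  → in the denominator, contributes 1/s

Multiplying the contributions: [kg·m²/s²] · [1/s]
Adding exponents of each base unit: kg: 1, m: 2, s: -3
SI base units of power: kg·m²/s³

Answer: kg·m²/s³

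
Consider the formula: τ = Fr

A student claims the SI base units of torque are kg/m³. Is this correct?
Units of each symbol in τ = Fr:
  F (force): kg·m/s²
  r (lever arm): m

Multiplying the contributions: [kg·m/s²] · [m]
Adding exponents of each base unit: kg: 1, m: 2, s: -2
SI base units of torque: kg·m²/s²

The claimed units kg/m³ (exponents kg: 1, m: -3) do not match the derived units kg·m²/s² (exponents kg: 1, m: 2, s: -2), so the claim is incorrect.

Answer: No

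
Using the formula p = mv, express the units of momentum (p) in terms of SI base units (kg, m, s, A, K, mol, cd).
Units of each symbol in p = mv:
  m (mass): kg
  v (velocity): m/s

Multiplying the contributions: [kg] · [m/s]
Adding exponents of each base unit: kg: 1, m: 1, s: -1
SI base units of momentum: kg·m/s

Answer: kg·m/s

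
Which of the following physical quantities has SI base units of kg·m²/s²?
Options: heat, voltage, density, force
Checking the SI base units of each option:
  heat (Q = mcΔT): kg·m²/s²  ✓ matches
  voltage (V = IR): kg·m²/(s³·A)  ✗
  density (ρ = m/V): kg/m³  ✗
  force (F = ma): kg·m/s²  ✗

Only heat has units kg·m²/s².

Answer: heat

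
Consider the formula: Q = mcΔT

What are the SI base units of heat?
Units of each symbol in Q = mcΔT:
  m (mass): kg
  c (specific heat capacity, in J/(kg·K)): m²/(s²·K)
  ΔT (temperature change): K

Multiplying the contributions: [kg] · [m²/(s²·K)] · [K]
Adding exponents of each base unit: kg: 1, m: 2, s: -2
SI base units of heat: kg·m²/s²

Answer: kg·m²/s²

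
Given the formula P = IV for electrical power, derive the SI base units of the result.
Units of each symbol in P = IV:
  I (current): A
  V (voltage, in volts): kg·m²/(s³·A)

Multiplying the contributions: [A] · [kg·m²/(s³·A)]
Adding exponents of each base unit: kg: 1, m: 2, s: -3
SI base units of electrical power: kg·m²/s³

Answer: kg·m²/s³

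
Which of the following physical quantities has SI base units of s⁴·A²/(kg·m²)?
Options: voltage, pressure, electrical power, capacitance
Checking the SI base units of each option:
  voltage (V = IR): kg·m²/(s³·A)  ✗
  pressure (P = F/A): kg/(m·s²)  ✗
  electrical power (P = IV): kg·m²/s³  ✗
  capacitance (C = Q/V): s⁴·A²/(kg·m²)  ✓ matches

Only capacitance has units s⁴·A²/(kg·m²).

Answer: capacitance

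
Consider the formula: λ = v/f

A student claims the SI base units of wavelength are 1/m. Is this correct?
Units of each symbol in λ = v/f:
  v (wave speed): m/s
  f (frequency): 1/s  → in the denominator, contributes s

Multiplying the contributions: [m/s] · [s]
Adding exponents of each base unit: m: 1
SI base units of wavelength: m

The claimed units 1/m (exponents m: -1) do not match the derived units m (exponents m: 1), so the claim is incorrect.

Answer: No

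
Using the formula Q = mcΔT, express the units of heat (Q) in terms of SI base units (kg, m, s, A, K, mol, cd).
Units of each symbol in Q = mcΔT:
  m (mass): kg
  c (specific heat capacity, in J/(kg·K)): m²/(s²·K)
  ΔT (temperature change): K

Multiplying the contributions: [kg] · [m²/(s²·K)] · [K]
Adding exponents of each base unit: kg: 1, m: 2, s: -2
SI base units of heat: kg·m²/s²

Answer: kg·m²/s²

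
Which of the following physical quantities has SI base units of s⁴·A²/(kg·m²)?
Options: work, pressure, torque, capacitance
Checking the SI base units of each option:
  work (W = Fd): kg·m²/s²  ✗
  pressure (P = F/A): kg/(m·s²)  ✗
  torque (τ = Fr): kg·m²/s²  ✗
  capacitance (C = Q/V): s⁴·A²/(kg·m²)  ✓ matches

Only capacitance has units s⁴·A²/(kg·m²).

Answer: capacitance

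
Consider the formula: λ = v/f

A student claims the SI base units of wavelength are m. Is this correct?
Units of each symbol in λ = v/f:
  v (wave speed): m/s
  f (frequency): 1/s  → in the denominator, contributes s

Multiplying the contributions: [m/s] · [s]
Adding exponents of each base unit: m: 1
SI base units of wavelength: m

The claimed units m match the derived units, so the claim is correct.

Answer: Yes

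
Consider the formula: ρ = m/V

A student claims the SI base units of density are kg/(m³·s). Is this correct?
Units of each symbol in ρ = m/V:
  m (mass): kg
  V (volume): m³  → in the denominator, contributes 1/m³

Multiplying the contributions: [kg] · [1/m³]
Adding exponents of each base unit: kg: 1, m: -3
SI base units of density: kg/m³

The claimed units kg/(m³·s) (exponents kg: 1, m: -3, s: -1) do not match the derived units kg/m³ (exponents kg: 1, m: -3), so the claim is incorrect.

Answer: No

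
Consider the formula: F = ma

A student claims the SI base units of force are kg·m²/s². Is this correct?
Units of each symbol in F = ma:
  m (mass): kg
  a (acceleration): m/s²

Multiplying the contributions: [kg] · [m/s²]
Adding exponents of each base unit: kg: 1, m: 1, s: -2
SI base units of force: kg·m/s²

The claimed units kg·m²/s² (exponents kg: 1, m: 2, s: -2) do not match the derived units kg·m/s² (exponents kg: 1, m: 1, s: -2), so the claim is incorrect.

Answer: No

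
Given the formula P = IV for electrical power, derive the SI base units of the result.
Units of each symbol in P = IV:
  I (current): A
  V (voltage, in volts): kg·m²/(s³·A)

Multiplying the contributions: [A] · [kg·m²/(s³·A)]
Adding exponents of each base unit: kg: 1, m: 2, s: -3
SI base units of electrical power: kg·m²/s³

Answer: kg·m²/s³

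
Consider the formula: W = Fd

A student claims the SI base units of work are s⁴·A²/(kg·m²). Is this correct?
Units of each symbol in W = Fd:
  F (force): kg·m/s²
  d (displacement): m

Multiplying the contributions: [kg·m/s²] · [m]
Adding exponents of each base unit: kg: 1, m: 2, s: -2
SI base units of work: kg·m²/s²

The claimed units s⁴·A²/(kg·m²) (exponents kg: -1, m: -2, s: 4, A: 2) do not match the derived units kg·m²/s² (exponents kg: 1, m: 2, s: -2), so the claim is incorrect.

Answer: No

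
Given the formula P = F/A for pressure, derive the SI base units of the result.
Units of each symbol in P = F/A:
  F (force): kg·m/s²
  A (area): m²  → in the denominator, contributes 1/m²

Multiplying the contributions: [kg·m/s²] · [1/m²]
Adding exponents of each base unit: kg: 1, m: -1, s: -2
SI base units of pressure: kg/(m·s²)

Answer: kg/(m·s²)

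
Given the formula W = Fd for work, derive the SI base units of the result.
Units of each symbol in W = Fd:
  F (force): kg·m/s²
  d (displacement): m

Multiplying the contributions: [kg·m/s²] · [m]
Adding exponents of each base unit: kg: 1, m: 2, s: -2
SI base units of work: kg·m²/s²

Answer: kg·m²/s²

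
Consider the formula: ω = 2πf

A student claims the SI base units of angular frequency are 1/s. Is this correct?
Units of each symbol in ω = 2πf:
  f (frequency): 1/s
  The factor 2π is dimensionless.

Multiplying the contributions: [1/s]
Adding exponents of each base unit: s: -1
SI base units of angular frequency: 1/s

The claimed units 1/s match the derived units, so the claim is correct.

Answer: Yes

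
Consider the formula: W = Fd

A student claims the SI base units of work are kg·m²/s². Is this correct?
Units of each symbol in W = Fd:
  F (force): kg·m/s²
  d (displacement): m

Multiplying the contributions: [kg·m/s²] · [m]
Adding exponents of each base unit: kg: 1, m: 2, s: -2
SI base units of work: kg·m²/s²

The claimed units kg·m²/s² match the derived units, so the claim is correct.

Answer: Yes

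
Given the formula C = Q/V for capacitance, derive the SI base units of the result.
Units of each symbol in C = Q/V:
  Q (charge, in coulombs): s·A
  V (voltage, in volts): kg·m²/(s³·A)  → in the denominator, contributes s³·A/(kg·m²)

Multiplying the contributions: [s·A] · [s³·A/(kg·m²)]
Adding exponents of each base unit: kg: -1, m: -2, s: 4, A: 2
SI base units of capacitance: s⁴·A²/(kg·m²)

Answer: s⁴·A²/(kg·m²)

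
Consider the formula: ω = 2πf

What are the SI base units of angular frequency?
Units of each symbol in ω = 2πf:
  f (frequency): 1/s
  The factor 2π is dimensionless.

Multiplying the contributions: [1/s]
Adding exponents of each base unit: s: -1
SI base units of angular frequency: 1/s

Answer: 1/s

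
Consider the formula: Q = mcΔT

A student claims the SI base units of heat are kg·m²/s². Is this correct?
Units of each symbol in Q = mcΔT:
  m (mass): kg
  c (specific heat capacity, in J/(kg·K)): m²/(s²·K)
  ΔT (temperature change): K

Multiplying the contributions: [kg] · [m²/(s²·K)] · [K]
Adding exponents of each base unit: kg: 1, m: 2, s: -2
SI base units of heat: kg·m²/s²

The claimed units kg·m²/s² match the derived units, so the claim is correct.

Answer: Yes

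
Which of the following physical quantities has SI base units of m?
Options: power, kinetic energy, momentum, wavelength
Checking the SI base units of each option:
  power (P = W/t): kg·m²/s³  ✗
  kinetic energy (E = ½mv²): kg·m²/s²  ✗
  momentum (p = mv): kg·m/s  ✗
  wavelength (λ = v/f): m  ✓ matches

Only wavelength has units m.

Answer: wavelength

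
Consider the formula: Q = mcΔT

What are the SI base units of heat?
Units of each symbol in Q = mcΔT:
  m (mass): kg
  c (specific heat capacity, in J/(kg·K)): m²/(s²·K)
  ΔT (temperature change): K

Multiplying the contributions: [kg] · [m²/(s²·K)] · [K]
Adding exponents of each base unit: kg: 1, m: 2, s: -2
SI base units of heat: kg·m²/s²

Answer: kg·m²/s²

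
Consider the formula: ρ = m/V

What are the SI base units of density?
Units of each symbol in ρ = m/V:
  m (mass): kg
  V (volume): m³  → in the denominator, contributes 1/m³

Multiplying the contributions: [kg] · [1/m³]
Adding exponents of each base unit: kg: 1, m: -3
SI base units of density: kg/m³

Answer: kg/m³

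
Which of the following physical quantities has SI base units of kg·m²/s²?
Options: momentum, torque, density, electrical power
Checking the SI base units of each option:
  momentum (p = mv): kg·m/s  ✗
  torque (τ = Fr): kg·m²/s²  ✓ matches
  density (ρ = m/V): kg/m³  ✗
  electrical power (P = IV): kg·m²/s³  ✗

Only torque has units kg·m²/s².

Answer: torque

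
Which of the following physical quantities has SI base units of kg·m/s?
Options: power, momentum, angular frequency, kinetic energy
Checking the SI base units of each option:
  power (P = W/t): kg·m²/s³  ✗
  momentum (p = mv): kg·m/s  ✓ matches
  angular frequency (ω = 2πf): 1/s  ✗
  kinetic energy (E = ½mv²): kg·m²/s²  ✗

Only momentum has units kg·m/s.

Answer: momentum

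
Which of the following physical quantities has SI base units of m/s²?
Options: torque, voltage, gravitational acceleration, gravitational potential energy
Checking the SI base units of each option:
  torque (τ = Fr): kg·m²/s²  ✗
  voltage (V = IR): kg·m²/(s³·A)  ✗
  gravitational acceleration (g = GM/r²): m/s²  ✓ matches
  gravitational potential energy (U = -GMm/r): kg·m²/s²  ✗

Only gravitational acceleration has units m/s².

Answer: gravitational acceleration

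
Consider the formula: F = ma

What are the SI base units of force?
Units of each symbol in F = ma:
  m (mass): kg
  a (acceleration): m/s²

Multiplying the contributions: [kg] · [m/s²]
Adding exponents of each base unit: kg: 1, m: 1, s: -2
SI base units of force: kg·m/s²

Answer: kg·m/s²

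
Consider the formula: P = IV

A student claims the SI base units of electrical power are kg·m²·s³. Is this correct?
Units of each symbol in P = IV:
  I (current): A
  V (voltage, in volts): kg·m²/(s³·A)

Multiplying the contributions: [A] · [kg·m²/(s³·A)]
Adding exponents of each base unit: kg: 1, m: 2, s: -3
SI base units of electrical power: kg·m²/s³

The claimed units kg·m²·s³ (exponents kg: 1, m: 2, s: 3) do not match the derived units kg·m²/s³ (exponents kg: 1, m: 2, s: -3), so the claim is incorrect.

Answer: No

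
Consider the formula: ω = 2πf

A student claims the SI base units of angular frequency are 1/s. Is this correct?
Units of each symbol in ω = 2πf:
  f (frequency): 1/s
  The factor 2π is dimensionless.

Multiplying the contributions: [1/s]
Adding exponents of each base unit: s: -1
SI base units of angular frequency: 1/s

The claimed units 1/s match the derived units, so the claim is correct.

Answer: Yes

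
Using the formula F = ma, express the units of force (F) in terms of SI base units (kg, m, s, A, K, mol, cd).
Units of each symbol in F = ma:
  m (mass): kg
  a (acceleration): m/s²

Multiplying the contributions: [kg] · [m/s²]
Adding exponents of each base unit: kg: 1, m: 1, s: -2
SI base units of force: kg·m/s²

Answer: kg·m/s²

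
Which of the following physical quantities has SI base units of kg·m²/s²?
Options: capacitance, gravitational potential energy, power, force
Checking the SI base units of each option:
  capacitance (C = Q/V): s⁴·A²/(kg·m²)  ✗
  gravitational potential energy (U = -GMm/r): kg·m²/s²  ✓ matches
  power (P = W/t): kg·m²/s³  ✗
  force (F = ma): kg·m/s²  ✗

Only gravitational potential energy has units kg·m²/s².

Answer: gravitational potential energy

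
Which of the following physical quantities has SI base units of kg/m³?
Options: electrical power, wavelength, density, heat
Checking the SI base units of each option:
  electrical power (P = IV): kg·m²/s³  ✗
  wavelength (λ = v/f): m  ✗
  density (ρ = m/V): kg/m³  ✓ matches
  heat (Q = mcΔT): kg·m²/s²  ✗

Only density has units kg/m³.

Answer: density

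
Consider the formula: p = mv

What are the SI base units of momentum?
Units of each symbol in p = mv:
  m (mass): kg
  v (velocity): m/s

Multiplying the contributions: [kg] · [m/s]
Adding exponents of each base unit: kg: 1, m: 1, s: -1
SI base units of momentum: kg·m/s

Answer: kg·m/s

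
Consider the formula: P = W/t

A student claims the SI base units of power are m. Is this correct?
Units of each symbol in P = W/t:
  W (work): kg·m²/s²
  t (time): s  → in the denominator, contributes 1/s

Multiplying the contributions: [kg·m²/s²] · [1/s]
Adding exponents of each base unit: kg: 1, m: 2, s: -3
SI base units of power: kg·m²/s³

The claimed units m (exponents m: 1) do not match the derived units kg·m²/s³ (exponents kg: 1, m: 2, s: -3), so the claim is incorrect.

Answer: No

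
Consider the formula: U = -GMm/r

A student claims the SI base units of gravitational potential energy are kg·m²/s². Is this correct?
Units of each symbol in U = -GMm/r:
  G (gravitational constant): m³/(kg·s²)
  M (mass): kg
  m (mass): kg
  r (distance): m  → in the denominator, contributes 1/m
  The minus sign does not affect the units.

Multiplying the contributions: [m³/(kg·s²)] · [kg] · [kg] · [1/m]
Adding exponents of each base unit: kg: 1, m: 2, s: -2
SI base units of gravitational potential energy: kg·m²/s²

The claimed units kg·m²/s² match the derived units, so the claim is correct.

Answer: Yes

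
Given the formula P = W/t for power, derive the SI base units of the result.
Units of each symbol in P = W/t:
  W (work): kg·m²/s²
  t (time): s  → in the denominator, contributes 1/s

Multiplying the contributions: [kg·m²/s²] · [1/s]
Adding exponents of each base unit: kg: 1, m: 2, s: -3
SI base units of power: kg·m²/s³

Answer: kg·m²/s³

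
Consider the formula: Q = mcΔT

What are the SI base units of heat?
Units of each symbol in Q = mcΔT:
  m (mass): kg
  c (specific heat capacity, in J/(kg·K)): m²/(s²·K)
  ΔT (temperature change): K

Multiplying the contributions: [kg] · [m²/(s²·K)] · [K]
Adding exponents of each base unit: kg: 1, m: 2, s: -2
SI base units of heat: kg·m²/s²

Answer: kg·m²/s²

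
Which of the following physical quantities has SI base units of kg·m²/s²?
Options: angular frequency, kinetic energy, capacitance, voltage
Checking the SI base units of each option:
  angular frequency (ω = 2πf): 1/s  ✗
  kinetic energy (E = ½mv²): kg·m²/s²  ✓ matches
  capacitance (C = Q/V): s⁴·A²/(kg·m²)  ✗
  voltage (V = IR): kg·m²/(s³·A)  ✗

Only kinetic energy has units kg·m²/s².

Answer: kinetic energy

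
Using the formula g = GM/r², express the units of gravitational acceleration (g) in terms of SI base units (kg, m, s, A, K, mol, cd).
Units of each symbol in g = GM/r²:
  G (gravitational constant): m³/(kg·s²)
  M (mass): kg
  r (distance): m  → to the power 2 in the denominator, contributes 1/m²

Multiplying the contributions: [m³/(kg·s²)] · [kg] · [1/m²]
Adding exponents of each base unit: m: 1, s: -2
SI base units of gravitational acceleration: m/s²

Answer: m/s²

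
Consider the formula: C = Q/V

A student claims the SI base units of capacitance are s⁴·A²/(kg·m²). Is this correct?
Units of each symbol in C = Q/V:
  Q (charge, in coulombs): s·A
  V (voltage, in volts): kg·m²/(s³·A)  → in the denominator, contributes s³·A/(kg·m²)

Multiplying the contributions: [s·A] · [s³·A/(kg·m²)]
Adding exponents of each base unit: kg: -1, m: -2, s: 4, A: 2
SI base units of capacitance: s⁴·A²/(kg·m²)

The claimed units s⁴·A²/(kg·m²) match the derived units, so the claim is correct.

Answer: Yes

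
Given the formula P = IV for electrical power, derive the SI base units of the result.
Units of each symbol in P = IV:
  I (current): A
  V (voltage, in volts): kg·m²/(s³·A)

Multiplying the contributions: [A] · [kg·m²/(s³·A)]
Adding exponents of each base unit: kg: 1, m: 2, s: -3
SI base units of electrical power: kg·m²/s³

Answer: kg·m²/s³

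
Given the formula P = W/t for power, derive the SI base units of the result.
Units of each symbol in P = W/t:
  W (work): kg·m²/s²
  t (time): s  → in the denominator, contributes 1/s

Multiplying the contributions: [kg·m²/s²] · [1/s]
Adding exponents of each base unit: kg: 1, m: 2, s: -3
SI base units of power: kg·m²/s³

Answer: kg·m²/s³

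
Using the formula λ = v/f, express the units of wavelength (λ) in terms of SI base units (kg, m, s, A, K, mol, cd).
Units of each symbol in λ = v/f:
  v (wave speed): m/s
  f (frequency): 1/s  → in the denominator, contributes s

Multiplying the contributions: [m/s] · [s]
Adding exponents of each base unit: m: 1
SI base units of wavelength: m

Answer: m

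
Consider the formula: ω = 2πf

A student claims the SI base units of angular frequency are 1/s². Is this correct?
Units of each symbol in ω = 2πf:
  f (frequency): 1/s
  The factor 2π is dimensionless.

Multiplying the contributions: [1/s]
Adding exponents of each base unit: s: -1
SI base units of angular frequency: 1/s

The claimed units 1/s² (exponents s: -2) do not match the derived units 1/s (exponents s: -1), so the claim is incorrect.

Answer: No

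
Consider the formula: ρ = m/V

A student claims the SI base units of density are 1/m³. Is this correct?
Units of each symbol in ρ = m/V:
  m (mass): kg
  V (volume): m³  → in the denominator, contributes 1/m³

Multiplying the contributions: [kg] · [1/m³]
Adding exponents of each base unit: kg: 1, m: -3
SI base units of density: kg/m³

The claimed units 1/m³ (exponents m: -3) do not match the derived units kg/m³ (exponents kg: 1, m: -3), so the claim is incorrect.

Answer: No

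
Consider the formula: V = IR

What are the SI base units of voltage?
Units of each symbol in V = IR:
  I (current): A
  R (resistance, in ohms): kg·m²/(s³·A²)

Multiplying the contributions: [A] · [kg·m²/(s³·A²)]
Adding exponents of each base unit: kg: 1, m: 2, s: -3, A: -1
SI base units of voltage: kg·m²/(s³·A)

Answer: kg·m²/(s³·A)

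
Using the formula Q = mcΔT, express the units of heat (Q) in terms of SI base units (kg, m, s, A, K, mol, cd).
Units of each symbol in Q = mcΔT:
  m (mass): kg
  c (specific heat capacity, in J/(kg·K)): m²/(s²·K)
  ΔT (temperature change): K

Multiplying the contributions: [kg] · [m²/(s²·K)] · [K]
Adding exponents of each base unit: kg: 1, m: 2, s: -2
SI base units of heat: kg·m²/s²

Answer: kg·m²/s²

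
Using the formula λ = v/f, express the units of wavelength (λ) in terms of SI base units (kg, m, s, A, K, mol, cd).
Units of each symbol in λ = v/f:
  v (wave speed): m/s
  f (frequency): 1/s  → in the denominator, contributes s

Multiplying the contributions: [m/s] · [s]
Adding exponents of each base unit: m: 1
SI base units of wavelength: m

Answer: m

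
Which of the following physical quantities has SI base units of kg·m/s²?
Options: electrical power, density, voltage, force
Checking the SI base units of each option:
  electrical power (P = IV): kg·m²/s³  ✗
  density (ρ = m/V): kg/m³  ✗
  voltage (V = IR): kg·m²/(s³·A)  ✗
  force (F = ma): kg·m/s²  ✓ matches

Only force has units kg·m/s².

Answer: force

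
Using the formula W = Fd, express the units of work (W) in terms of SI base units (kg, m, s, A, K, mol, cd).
Units of each symbol in W = Fd:
  F (force): kg·m/s²
  d (displacement): m

Multiplying the contributions: [kg·m/s²] · [m]
Adding exponents of each base unit: kg: 1, m: 2, s: -2
SI base units of work: kg·m²/s²

Answer: kg·m²/s²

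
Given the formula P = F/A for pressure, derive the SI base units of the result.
Units of each symbol in P = F/A:
  F (force): kg·m/s²
  A (area): m²  → in the denominator, contributes 1/m²

Multiplying the contributions: [kg·m/s²] · [1/m²]
Adding exponents of each base unit: kg: 1, m: -1, s: -2
SI base units of pressure: kg/(m·s²)

Answer: kg/(m·s²)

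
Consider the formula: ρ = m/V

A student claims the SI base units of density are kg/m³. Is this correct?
Units of each symbol in ρ = m/V:
  m (mass): kg
  V (volume): m³  → in the denominator, contributes 1/m³

Multiplying the contributions: [kg] · [1/m³]
Adding exponents of each base unit: kg: 1, m: -3
SI base units of density: kg/m³

The claimed units kg/m³ match the derived units, so the claim is correct.

Answer: Yes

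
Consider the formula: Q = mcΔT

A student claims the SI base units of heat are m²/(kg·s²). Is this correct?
Units of each symbol in Q = mcΔT:
  m (mass): kg
  c (specific heat capacity, in J/(kg·K)): m²/(s²·K)
  ΔT (temperature change): K

Multiplying the contributions: [kg] · [m²/(s²·K)] · [K]
Adding exponents of each base unit: kg: 1, m: 2, s: -2
SI base units of heat: kg·m²/s²

The claimed units m²/(kg·s²) (exponents kg: -1, m: 2, s: -2) do not match the derived units kg·m²/s² (exponents kg: 1, m: 2, s: -2), so the claim is incorrect.

Answer: No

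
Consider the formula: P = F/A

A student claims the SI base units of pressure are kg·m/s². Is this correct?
Units of each symbol in P = F/A:
  F (force): kg·m/s²
  A (area): m²  → in the denominator, contributes 1/m²

Multiplying the contributions: [kg·m/s²] · [1/m²]
Adding exponents of each base unit: kg: 1, m: -1, s: -2
SI base units of pressure: kg/(m·s²)

The claimed units kg·m/s² (exponents kg: 1, m: 1, s: -2) do not match the derived units kg/(m·s²) (exponents kg: 1, m: -1, s: -2), so the claim is incorrect.

Answer: No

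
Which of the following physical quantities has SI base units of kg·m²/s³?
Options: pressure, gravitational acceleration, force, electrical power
Checking the SI base units of each option:
  pressure (P = F/A): kg/(m·s²)  ✗
  gravitational acceleration (g = GM/r²): m/s²  ✗
  force (F = ma): kg·m/s²  ✗
  electrical power (P = IV): kg·m²/s³  ✓ matches

Only electrical power has units kg·m²/s³.

Answer: electrical power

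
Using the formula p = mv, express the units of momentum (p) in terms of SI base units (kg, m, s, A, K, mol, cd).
Units of each symbol in p = mv:
  m (mass): kg
  v (velocity): m/s

Multiplying the contributions: [kg] · [m/s]
Adding exponents of each base unit: kg: 1, m: 1, s: -1
SI base units of momentum: kg·m/s

Answer: kg·m/s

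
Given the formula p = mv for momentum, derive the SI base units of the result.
Units of each symbol in p = mv:
  m (mass): kg
  v (velocity): m/s

Multiplying the contributions: [kg] · [m/s]
Adding exponents of each base unit: kg: 1, m: 1, s: -1
SI base units of momentum: kg·m/s

Answer: kg·m/s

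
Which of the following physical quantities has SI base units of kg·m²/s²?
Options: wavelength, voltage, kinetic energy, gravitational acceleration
Checking the SI base units of each option:
  wavelength (λ = v/f): m  ✗
  voltage (V = IR): kg·m²/(s³·A)  ✗
  kinetic energy (E = ½mv²): kg·m²/s²  ✓ matches
  gravitational acceleration (g = GM/r²): m/s²  ✗

Only kinetic energy has units kg·m²/s².

Answer: kinetic energy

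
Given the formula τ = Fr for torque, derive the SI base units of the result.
Units of each symbol in τ = Fr:
  F (force): kg·m/s²
  r (lever arm): m

Multiplying the contributions: [kg·m/s²] · [m]
Adding exponents of each base unit: kg: 1, m: 2, s: -2
SI base units of torque: kg·m²/s²

Answer: kg·m²/s²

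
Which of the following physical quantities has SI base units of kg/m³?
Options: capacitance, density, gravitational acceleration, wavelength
Checking the SI base units of each option:
  capacitance (C = Q/V): s⁴·A²/(kg·m²)  ✗
  density (ρ = m/V): kg/m³  ✓ matches
  gravitational acceleration (g = GM/r²): m/s²  ✗
  wavelength (λ = v/f): m  ✗

Only density has units kg/m³.

Answer: density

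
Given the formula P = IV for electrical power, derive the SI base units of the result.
Units of each symbol in P = IV:
  I (current): A
  V (voltage, in volts): kg·m²/(s³·A)

Multiplying the contributions: [A] · [kg·m²/(s³·A)]
Adding exponents of each base unit: kg: 1, m: 2, s: -3
SI base units of electrical power: kg·m²/s³

Answer: kg·m²/s³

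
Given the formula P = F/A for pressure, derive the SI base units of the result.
Units of each symbol in P = F/A:
  F (force): kg·m/s²
  A (area): m²  → in the denominator, contributes 1/m²

Multiplying the contributions: [kg·m/s²] · [1/m²]
Adding exponents of each base unit: kg: 1, m: -1, s: -2
SI base units of pressure: kg/(m·s²)

Answer: kg/(m·s²)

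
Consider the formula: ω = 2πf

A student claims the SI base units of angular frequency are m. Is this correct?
Units of each symbol in ω = 2πf:
  f (frequency): 1/s
  The factor 2π is dimensionless.

Multiplying the contributions: [1/s]
Adding exponents of each base unit: s: -1
SI base units of angular frequency: 1/s

The claimed units m (exponents m: 1) do not match the derived units 1/s (exponents s: -1), so the claim is incorrect.

Answer: No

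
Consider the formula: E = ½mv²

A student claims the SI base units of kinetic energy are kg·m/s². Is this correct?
Units of each symbol in E = ½mv²:
  m (mass): kg
  v (speed): m/s  → to the power 2, contributes m²/s²
  The factor ½ is dimensionless.

Multiplying the contributions: [kg] · [m²/s²]
Adding exponents of each base unit: kg: 1, m: 2, s: -2
SI base units of kinetic energy: kg·m²/s²

The claimed units kg·m/s² (exponents kg: 1, m: 1, s: -2) do not match the derived units kg·m²/s² (exponents kg: 1, m: 2, s: -2), so the claim is incorrect.

Answer: No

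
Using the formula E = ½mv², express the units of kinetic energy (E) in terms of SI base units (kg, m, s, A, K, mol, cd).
Units of each symbol in E = ½mv²:
  m (mass): kg
  v (speed): m/s  → to the power 2, contributes m²/s²
  The factor ½ is dimensionless.

Multiplying the contributions: [kg] · [m²/s²]
Adding exponents of each base unit: kg: 1, m: 2, s: -2
SI base units of kinetic energy: kg·m²/s²

Answer: kg·m²/s²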